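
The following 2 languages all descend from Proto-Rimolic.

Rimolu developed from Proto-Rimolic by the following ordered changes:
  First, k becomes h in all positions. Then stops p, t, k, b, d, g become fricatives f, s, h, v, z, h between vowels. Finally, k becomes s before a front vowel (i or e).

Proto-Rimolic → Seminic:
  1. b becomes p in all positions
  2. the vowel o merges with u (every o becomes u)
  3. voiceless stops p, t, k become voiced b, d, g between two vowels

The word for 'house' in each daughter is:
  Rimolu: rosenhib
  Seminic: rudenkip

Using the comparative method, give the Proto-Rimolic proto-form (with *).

Position 8: Rimolu has b, Seminic has p. Rimolu preserves b here (none of its changes turn any other segment into b), so the proto-segment is *b.
Position 3: Rimolu has s, Seminic has d. Taking the neighbouring segments as reconstructed: Rimolu s could go back to *t or *s; Seminic d could go back to *t or *d — the one source consistent with every daughter is *t.
Position 2: Rimolu has o, Seminic has u. Rimolu preserves o here (none of its changes turn any other segment into o), so the proto-segment is *o.
Continuing position by position gives *rotenkib; check it forward:
Rimolu: *rotenkib
  rotenkib → rotenhib   [unconditioned shift]
  rotenhib → rosenhib   [intervocalic lenition]
  rosenhib (rule 3 does not apply)
  giving Rimolu rosenhib.
Seminic: start from *rotenkib.
  rule 1 (unconditioned shift): rotenkib → rotenkip
  rule 2 (vowel merger): rotenkip → rutenkip
  rule 3 (intervocalic voicing): rutenkip → rudenkip
  ⇒ Seminic rudenkip
*rotenkib is the unique common source.

*rotenkib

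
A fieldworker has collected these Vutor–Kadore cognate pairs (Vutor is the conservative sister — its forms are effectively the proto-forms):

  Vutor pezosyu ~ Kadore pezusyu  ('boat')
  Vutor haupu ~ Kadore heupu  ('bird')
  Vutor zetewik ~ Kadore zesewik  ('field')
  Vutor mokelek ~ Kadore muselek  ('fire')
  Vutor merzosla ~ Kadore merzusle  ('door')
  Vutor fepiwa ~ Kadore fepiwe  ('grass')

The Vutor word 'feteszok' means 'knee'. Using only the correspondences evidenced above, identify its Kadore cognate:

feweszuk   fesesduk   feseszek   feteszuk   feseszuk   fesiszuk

zetewik ~ zesewik — Vutor t corresponds to Kadore s between vowels (before a front vowel).
pezosyu ~ pezusyu, mokelek ~ muselek — Vutor o corresponds to Kadore u after a consonant, before a consonant other than r, m, n, p, b, f, v.
Applying these to Vutor 'feteszok':
  feteszok → feseszok   (t→s between vowels (before a front vowel))
  feseszok → feseszuk   (o→u after a consonant, before a consonant other than r, m, n, p, b, f, v)
So the Kadore cognate is 'feseszuk'.

feseszuk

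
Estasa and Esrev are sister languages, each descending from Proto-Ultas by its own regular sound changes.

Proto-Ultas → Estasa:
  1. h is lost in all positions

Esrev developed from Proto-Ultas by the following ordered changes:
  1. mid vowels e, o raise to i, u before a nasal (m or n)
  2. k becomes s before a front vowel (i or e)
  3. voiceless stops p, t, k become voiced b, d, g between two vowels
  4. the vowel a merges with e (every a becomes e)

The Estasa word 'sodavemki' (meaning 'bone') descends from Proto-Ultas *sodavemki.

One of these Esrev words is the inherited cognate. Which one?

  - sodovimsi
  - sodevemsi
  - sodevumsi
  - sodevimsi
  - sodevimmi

Esrev: *sodavemki
  sodavemki → sodavimki   [pre-nasal raising]
  sodavimki → sodavimsi   [palatalisation]
  sodavimsi (rule 3 does not apply)
  sodavimsi → sodevimsi   [vowel merger]
  giving Esrev sodevimsi.

sodevimsi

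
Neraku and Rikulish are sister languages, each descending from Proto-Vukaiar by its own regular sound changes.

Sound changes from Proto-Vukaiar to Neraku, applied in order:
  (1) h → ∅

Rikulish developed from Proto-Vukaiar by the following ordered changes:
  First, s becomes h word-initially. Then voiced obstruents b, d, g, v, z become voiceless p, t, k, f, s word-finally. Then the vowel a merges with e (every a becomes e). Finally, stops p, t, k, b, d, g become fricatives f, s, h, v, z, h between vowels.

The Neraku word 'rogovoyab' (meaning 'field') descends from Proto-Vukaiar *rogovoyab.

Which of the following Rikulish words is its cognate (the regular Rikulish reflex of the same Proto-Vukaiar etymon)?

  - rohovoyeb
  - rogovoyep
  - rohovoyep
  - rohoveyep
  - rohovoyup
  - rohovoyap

rohovoyep

Rikulish: start from *rogovoyab.
  rule 1: no change — rogovoyab
  rule 2 (final devoicing): rogovoyab → rogovoyap
  rule 3 (vowel merger): rogovoyap → rogovoyep
  rule 4 (intervocalic lenition): rogovoyep → rohovoyep
  ⇒ Rikulish rohovoyep
Among the options, 'rohovoyep' alone shows every Rikulish change applied in order.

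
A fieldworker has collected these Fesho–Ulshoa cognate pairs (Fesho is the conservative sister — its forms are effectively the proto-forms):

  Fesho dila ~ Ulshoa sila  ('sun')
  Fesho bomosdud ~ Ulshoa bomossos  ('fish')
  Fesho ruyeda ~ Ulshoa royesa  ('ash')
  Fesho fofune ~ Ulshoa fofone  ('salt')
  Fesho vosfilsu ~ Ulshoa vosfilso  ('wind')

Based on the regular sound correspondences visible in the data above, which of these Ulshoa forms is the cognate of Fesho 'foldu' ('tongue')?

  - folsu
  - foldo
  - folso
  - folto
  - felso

bomosdud ~ bomossos — Fesho d corresponds to Ulshoa s after a consonant, before a back vowel.
vosfilsu ~ vosfilso — Fesho u corresponds to Ulshoa o word-finally.
Applying these to Fesho 'foldu':
  foldu → folsu   (d→s after a consonant, before a back vowel)
  folsu → folso   (u→o word-finally)
So the Ulshoa cognate is 'folso'.

folso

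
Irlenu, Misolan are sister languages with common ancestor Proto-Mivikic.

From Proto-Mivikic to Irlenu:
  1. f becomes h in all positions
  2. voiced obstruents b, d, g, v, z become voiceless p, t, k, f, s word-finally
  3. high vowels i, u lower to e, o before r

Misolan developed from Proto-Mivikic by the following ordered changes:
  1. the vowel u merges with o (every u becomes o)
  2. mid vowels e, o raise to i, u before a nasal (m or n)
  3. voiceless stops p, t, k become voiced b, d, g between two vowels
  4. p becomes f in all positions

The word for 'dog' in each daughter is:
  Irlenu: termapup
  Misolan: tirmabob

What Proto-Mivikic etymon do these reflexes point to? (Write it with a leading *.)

*tirmapub

Position 7: Irlenu has u, Misolan has o. Irlenu preserves u here (none of its changes turn any other segment into u), so the proto-segment is *u.
Position 8: Irlenu has p, Misolan has b. Taking the neighbouring segments as reconstructed: Irlenu p could go back to *p or *b; Misolan b can only go back to *b — the one source consistent with every daughter is *b.
Position 6: Irlenu has p, Misolan has b. Taking the neighbouring segments as reconstructed: Irlenu p can only go back to *p; Misolan b could go back to *p or *b — the one source consistent with every daughter is *p.
Verify the candidate proto-form against each daughter:
Irlenu: *tirmapub
  tirmapub (rule 1 does not apply)
  tirmapub → tirmapup   [final devoicing]
  tirmapup → termapup   [pre-rhotic lowering]
  giving Irlenu termapup.
Misolan: start from *tirmapub.
  rule 1 (vowel merger): tirmapub → tirmapob
  rule 2: no change — tirmapob
  rule 3 (intervocalic voicing): tirmapob → tirmabob
  rule 4: no change — tirmabob
  ⇒ Misolan tirmabob
Only *tirmapub yields all of Irlenu termapup, Misolan tirmabob.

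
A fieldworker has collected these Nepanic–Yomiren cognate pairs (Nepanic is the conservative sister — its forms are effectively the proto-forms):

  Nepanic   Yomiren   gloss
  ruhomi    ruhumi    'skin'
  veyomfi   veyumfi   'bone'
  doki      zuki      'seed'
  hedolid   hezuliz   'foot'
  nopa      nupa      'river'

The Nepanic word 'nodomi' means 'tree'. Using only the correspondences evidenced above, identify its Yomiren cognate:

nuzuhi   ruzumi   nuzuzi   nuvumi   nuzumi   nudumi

doki ~ zuki, hedolid ~ hezuliz — Nepanic o corresponds to Yomiren u after a consonant, before a consonant other than r, m, n, p, b, f, v.
hedolid ~ hezuliz — Nepanic d corresponds to Yomiren z between vowels (before a back vowel).
ruhomi ~ ruhumi, veyomfi ~ veyumfi — Nepanic o corresponds to Yomiren u after a consonant, before a nasal.
Applying these to Nepanic 'nodomi':
  nodomi → nudomi   (o→u after a consonant, before a consonant other than r, m, n, p, b, f, v)
  nudomi → nuzomi   (d→z between vowels (before a back vowel))
  nuzomi → nuzumi   (o→u after a consonant, before a nasal)
So the Yomiren cognate is 'nuzumi'.

nuzumi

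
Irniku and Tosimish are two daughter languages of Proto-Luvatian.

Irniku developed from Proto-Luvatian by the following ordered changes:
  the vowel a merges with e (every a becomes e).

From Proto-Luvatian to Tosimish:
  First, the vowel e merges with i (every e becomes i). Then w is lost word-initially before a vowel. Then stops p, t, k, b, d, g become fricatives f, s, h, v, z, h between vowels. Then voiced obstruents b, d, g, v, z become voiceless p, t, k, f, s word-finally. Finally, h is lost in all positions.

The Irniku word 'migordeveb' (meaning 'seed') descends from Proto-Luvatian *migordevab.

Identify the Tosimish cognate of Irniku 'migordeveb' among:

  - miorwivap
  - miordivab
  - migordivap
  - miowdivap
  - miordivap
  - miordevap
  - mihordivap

Tosimish: *migordevab > migordivab > mihordivab > mihordivap > miordivap  (by vowel merger, intervocalic lenition, final devoicing, h-loss)
Only 'miordivap' matches the regular Tosimish development of *migordevab.

miordivap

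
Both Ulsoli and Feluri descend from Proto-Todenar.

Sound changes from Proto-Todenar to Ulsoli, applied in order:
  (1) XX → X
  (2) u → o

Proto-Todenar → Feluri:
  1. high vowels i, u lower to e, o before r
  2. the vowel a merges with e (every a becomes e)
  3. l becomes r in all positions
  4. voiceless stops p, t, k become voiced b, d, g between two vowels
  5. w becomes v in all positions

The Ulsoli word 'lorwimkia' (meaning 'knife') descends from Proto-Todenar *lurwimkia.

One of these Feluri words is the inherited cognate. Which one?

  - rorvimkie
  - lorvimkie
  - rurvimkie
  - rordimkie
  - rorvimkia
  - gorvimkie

Feluri: *lurwimkia
  lurwimkia → lorwimkia   [pre-rhotic lowering]
  lorwimkia → lorwimkie   [vowel merger]
  lorwimkie → rorwimkie   [unconditioned shift]
  rorwimkie (rule 4 does not apply)
  rorwimkie → rorvimkie   [unconditioned shift]
  giving Feluri rorvimkie.
Only 'rorvimkie' matches the regular Feluri development of *lurwimkia.

rorvimkie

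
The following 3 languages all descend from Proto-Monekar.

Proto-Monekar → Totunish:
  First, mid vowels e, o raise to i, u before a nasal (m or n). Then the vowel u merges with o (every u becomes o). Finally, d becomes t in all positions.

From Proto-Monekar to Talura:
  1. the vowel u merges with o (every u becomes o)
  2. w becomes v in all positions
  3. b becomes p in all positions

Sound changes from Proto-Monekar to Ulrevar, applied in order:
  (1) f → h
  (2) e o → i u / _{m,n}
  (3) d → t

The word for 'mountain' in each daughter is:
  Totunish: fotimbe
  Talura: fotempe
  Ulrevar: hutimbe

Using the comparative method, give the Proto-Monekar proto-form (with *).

Position 6: Totunish has b, Talura has p, Ulrevar has b. Totunish preserves b here (none of its changes turn any other segment into b), so the proto-segment is *b.
Position 4: Totunish has i, Talura has e, Ulrevar has i. Talura preserves e here (none of its changes turn any other segment into e), so the proto-segment is *e.
Position 2: Totunish has o, Talura has o, Ulrevar has u. Taking the neighbouring segments as reconstructed: Totunish o could go back to *o or *u; Talura o could go back to *o or *u; Ulrevar u can only go back to *u — the one source consistent with every daughter is *u.
This points to *futembe. Verify forward in each daughter:
Totunish: *futembe > futimbe > fotimbe  (by pre-nasal raising, vowel merger)
Talura: *futembe
  futembe → fotembe   [vowel merger]
  fotembe (rule 2 does not apply)
  fotembe → fotempe   [unconditioned shift]
  giving Talura fotempe.
Ulrevar: start from *futembe.
  rule 1 (unconditioned shift): futembe → hutembe
  rule 2 (pre-nasal raising): hutembe → hutimbe
  rule 3: no change — hutimbe
  ⇒ Ulrevar hutimbe
No other proto-form is consistent with every reflex, so the reconstruction is *futembe.

*futembe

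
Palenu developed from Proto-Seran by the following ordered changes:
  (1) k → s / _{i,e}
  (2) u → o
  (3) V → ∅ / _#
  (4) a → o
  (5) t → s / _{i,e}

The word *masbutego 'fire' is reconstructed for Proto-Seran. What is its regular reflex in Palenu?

Palenu: start from *masbutego.
  rule 1: no change — masbutego
  rule 2 (vowel merger): masbutego → masbotego
  rule 3 (apocope): masbotego → masboteg
  rule 4 (vowel merger): masboteg → mosboteg
  rule 5 (palatalisation): mosboteg → mosboseg
  ⇒ Palenu mosboseg

mosboseg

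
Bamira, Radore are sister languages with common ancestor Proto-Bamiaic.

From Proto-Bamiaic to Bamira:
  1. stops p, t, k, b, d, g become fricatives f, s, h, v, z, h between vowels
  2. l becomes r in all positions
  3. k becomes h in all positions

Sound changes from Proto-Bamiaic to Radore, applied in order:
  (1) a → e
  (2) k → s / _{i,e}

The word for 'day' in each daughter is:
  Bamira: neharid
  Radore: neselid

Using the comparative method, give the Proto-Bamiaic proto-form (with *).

Position 3: Bamira has h, Radore has s. Taking the neighbouring segments as reconstructed: Bamira h could go back to *k or *g or *h; Radore s could go back to *k or *s — the one source consistent with every daughter is *k.
Position 4: Bamira has a, Radore has e. Bamira preserves a here (none of its changes turn any other segment into a), so the proto-segment is *a.
Verify the candidate proto-form against each daughter:
Bamira: *nekalid
  nekalid → nehalid   [intervocalic lenition]
  nehalid → neharid   [unconditioned shift]
  neharid (rule 3 does not apply)
  giving Bamira neharid.
Radore: *nekalid
  nekalid → nekelid   [vowel merger]
  nekelid → neselid   [palatalisation]
  giving Radore neselid.
Only *nekalid yields all of Bamira neharid, Radore neselid.

*nekalid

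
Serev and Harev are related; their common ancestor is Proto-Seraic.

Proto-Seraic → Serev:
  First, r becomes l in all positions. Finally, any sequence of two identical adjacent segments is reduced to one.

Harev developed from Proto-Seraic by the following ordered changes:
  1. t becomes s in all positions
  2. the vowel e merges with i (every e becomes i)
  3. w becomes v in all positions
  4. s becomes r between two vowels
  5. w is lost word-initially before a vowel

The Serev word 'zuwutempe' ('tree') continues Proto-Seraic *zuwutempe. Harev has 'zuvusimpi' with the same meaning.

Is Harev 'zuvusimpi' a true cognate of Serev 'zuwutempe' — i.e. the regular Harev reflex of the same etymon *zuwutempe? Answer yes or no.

Derive the expected Harev reflex of *zuwutempe:
Harev: start from *zuwutempe.
  rule 1 (unconditioned shift): zuwutempe → zuwusempe
  rule 2 (vowel merger): zuwusempe → zuwusimpi
  rule 3 (unconditioned shift): zuwusimpi → zuvusimpi
  rule 4 (rhotacism): zuvusimpi → zuvurimpi
  rule 5: no change — zuvurimpi
  ⇒ Harev zuvurimpi
The regular Harev reflex would be 'zuvurimpi', but the attested form is 'zuvusimpi'. The correspondence is irregular, so they are not cognates (the Harev form has a different source).

no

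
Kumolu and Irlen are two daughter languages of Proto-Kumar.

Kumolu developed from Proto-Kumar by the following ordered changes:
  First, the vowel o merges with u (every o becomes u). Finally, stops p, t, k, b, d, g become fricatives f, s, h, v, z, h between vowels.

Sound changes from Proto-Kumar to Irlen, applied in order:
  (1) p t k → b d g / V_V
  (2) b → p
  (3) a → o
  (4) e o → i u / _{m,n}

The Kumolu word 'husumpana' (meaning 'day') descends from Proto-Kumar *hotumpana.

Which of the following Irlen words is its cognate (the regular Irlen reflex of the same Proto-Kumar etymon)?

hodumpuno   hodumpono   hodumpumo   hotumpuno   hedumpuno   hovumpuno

Irlen: *hotumpana > hodumpana > hodumpono > hodumpuno  (by intervocalic voicing, vowel merger, pre-nasal raising)

hodumpuno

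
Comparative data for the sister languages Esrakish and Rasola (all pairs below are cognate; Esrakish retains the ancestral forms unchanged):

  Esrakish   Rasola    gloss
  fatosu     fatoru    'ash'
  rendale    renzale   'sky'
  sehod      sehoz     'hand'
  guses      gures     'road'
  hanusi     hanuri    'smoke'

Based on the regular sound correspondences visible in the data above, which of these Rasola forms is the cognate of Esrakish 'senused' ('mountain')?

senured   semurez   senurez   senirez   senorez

guses ~ gures — Esrakish s corresponds to Rasola r between vowels (before a front vowel).
sehod ~ sehoz — Esrakish d corresponds to Rasola z word-finally.
Applying these to Esrakish 'senused':
  senused → senured   (s→r between vowels (before a front vowel))
  senured → senurez   (d→z word-finally)
So the Rasola cognate is 'senurez'.

senurez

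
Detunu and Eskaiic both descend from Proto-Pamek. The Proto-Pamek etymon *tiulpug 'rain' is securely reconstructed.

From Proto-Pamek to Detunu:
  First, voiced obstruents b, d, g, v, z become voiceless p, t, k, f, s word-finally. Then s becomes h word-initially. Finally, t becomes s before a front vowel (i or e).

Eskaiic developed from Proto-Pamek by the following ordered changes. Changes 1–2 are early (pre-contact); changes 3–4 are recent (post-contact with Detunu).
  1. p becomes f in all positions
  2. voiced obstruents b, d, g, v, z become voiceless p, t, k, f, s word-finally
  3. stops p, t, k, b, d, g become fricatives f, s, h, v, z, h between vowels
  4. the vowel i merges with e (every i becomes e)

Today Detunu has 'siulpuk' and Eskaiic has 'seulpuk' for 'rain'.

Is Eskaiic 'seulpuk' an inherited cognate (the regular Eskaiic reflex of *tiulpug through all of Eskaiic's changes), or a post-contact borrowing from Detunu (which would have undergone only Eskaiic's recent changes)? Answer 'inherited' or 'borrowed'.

If inherited, *tiulpug would pass through all of Eskaiic's changes:
Eskaiic: *tiulpug > tiulfug > tiulfuk > teulfuk  (by unconditioned shift, final devoicing, vowel merger)
If borrowed from Detunu 'siulpuk' after the early changes, it would undergo only the recent ones:
  rule 3 (intervocalic lenition): no change (siulpuk)
  rule 4 (vowel merger): siulpuk → seulpuk
  ⇒ as a loan: seulpuk
Eskaiic 'seulpuk' matches the loan outcome 'seulpuk', not the inherited 'teulfuk' — it skipped the early Eskaiic changes, so it was borrowed from Detunu.

borrowed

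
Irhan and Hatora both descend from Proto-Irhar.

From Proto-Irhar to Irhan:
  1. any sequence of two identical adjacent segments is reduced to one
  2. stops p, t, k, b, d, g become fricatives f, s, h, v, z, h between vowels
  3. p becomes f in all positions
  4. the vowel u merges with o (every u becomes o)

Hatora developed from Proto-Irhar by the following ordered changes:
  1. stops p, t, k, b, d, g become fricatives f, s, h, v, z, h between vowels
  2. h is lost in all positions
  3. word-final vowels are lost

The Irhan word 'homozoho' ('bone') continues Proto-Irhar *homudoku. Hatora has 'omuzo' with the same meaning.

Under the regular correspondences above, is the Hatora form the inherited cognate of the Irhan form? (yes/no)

Derive the expected Hatora reflex of *homudoku:
Hatora: *homudoku
  homudoku → homuzohu   [intervocalic lenition]
  homuzohu → omuzou   [h-loss]
  omuzou → omuzo   [apocope]
  giving Hatora omuzo.
Hatora 'omuzo' matches the regular reflex exactly, so the pair is cognate.

yes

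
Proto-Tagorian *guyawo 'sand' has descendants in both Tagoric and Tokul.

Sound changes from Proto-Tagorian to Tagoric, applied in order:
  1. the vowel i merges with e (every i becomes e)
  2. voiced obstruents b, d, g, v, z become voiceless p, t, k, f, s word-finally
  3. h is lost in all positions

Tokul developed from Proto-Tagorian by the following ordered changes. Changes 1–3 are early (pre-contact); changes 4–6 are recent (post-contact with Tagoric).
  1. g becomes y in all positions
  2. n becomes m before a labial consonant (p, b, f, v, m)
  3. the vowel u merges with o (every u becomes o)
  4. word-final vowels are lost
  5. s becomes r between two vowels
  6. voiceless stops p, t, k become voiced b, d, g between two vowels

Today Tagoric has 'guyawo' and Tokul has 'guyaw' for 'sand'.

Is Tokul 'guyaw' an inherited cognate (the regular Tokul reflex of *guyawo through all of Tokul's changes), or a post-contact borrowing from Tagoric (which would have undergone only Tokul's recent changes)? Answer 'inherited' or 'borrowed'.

If inherited, *guyawo would pass through all of Tokul's changes:
Tokul: *guyawo > yuyawo > yoyawo > yoyaw  (by unconditioned shift, vowel merger, apocope)
If borrowed from Tagoric 'guyawo' after the early changes, it would undergo only the recent ones:
  rule 4 (apocope): guyawo → guyaw
  rule 5 (rhotacism): no change (guyaw)
  rule 6 (intervocalic voicing): no change (guyaw)
  ⇒ as a loan: guyaw
Tokul 'guyaw' matches the loan outcome 'guyaw', not the inherited 'yoyaw' — it skipped the early Tokul changes, so it was borrowed from Tagoric.

borrowed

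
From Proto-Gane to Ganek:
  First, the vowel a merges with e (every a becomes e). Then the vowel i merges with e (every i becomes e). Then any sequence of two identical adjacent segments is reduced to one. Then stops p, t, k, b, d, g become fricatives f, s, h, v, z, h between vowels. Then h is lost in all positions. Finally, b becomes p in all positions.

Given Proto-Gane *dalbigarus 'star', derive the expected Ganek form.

Ganek: *dalbigarus
  dalbigarus → delbigerus   [vowel merger]
  delbigerus → delbegerus   [vowel merger]
  delbegerus (rule 3 does not apply)
  delbegerus → delbeherus   [intervocalic lenition]
  delbeherus → delbeerus   [h-loss]
  delbeerus → delpeerus   [unconditioned shift]
  giving Ganek delpeerus.

delpeerus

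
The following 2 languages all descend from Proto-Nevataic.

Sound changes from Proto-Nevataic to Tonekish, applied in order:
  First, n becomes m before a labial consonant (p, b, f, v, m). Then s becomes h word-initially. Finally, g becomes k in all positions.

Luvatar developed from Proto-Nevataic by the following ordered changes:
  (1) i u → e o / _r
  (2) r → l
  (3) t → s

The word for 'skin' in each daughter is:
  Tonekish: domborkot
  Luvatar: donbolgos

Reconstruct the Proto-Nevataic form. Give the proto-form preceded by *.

*donborgot

Position 7: Tonekish has k, Luvatar has g. Luvatar preserves g here (none of its changes turn any other segment into g), so the proto-segment is *g.
Position 9: Tonekish has t, Luvatar has s. Tonekish preserves t here (none of its changes turn any other segment into t), so the proto-segment is *t.
Position 6: Tonekish has r, Luvatar has l. Tonekish preserves r here (none of its changes turn any other segment into r), so the proto-segment is *r.
Continuing position by position gives *donborgot; check it forward:
Tonekish: start from *donborgot.
  rule 1 (nasal place assimilation): donborgot → domborgot
  rule 2: no change — domborgot
  rule 3 (unconditioned shift): domborgot → domborkot
  ⇒ Tonekish domborkot
Luvatar: *donborgot
  donborgot (rule 1 does not apply)
  donborgot → donbolgot   [unconditioned shift]
  donbolgot → donbolgos   [unconditioned shift]
  giving Luvatar donbolgos.
No other proto-form is consistent with every reflex, so the reconstruction is *donborgot.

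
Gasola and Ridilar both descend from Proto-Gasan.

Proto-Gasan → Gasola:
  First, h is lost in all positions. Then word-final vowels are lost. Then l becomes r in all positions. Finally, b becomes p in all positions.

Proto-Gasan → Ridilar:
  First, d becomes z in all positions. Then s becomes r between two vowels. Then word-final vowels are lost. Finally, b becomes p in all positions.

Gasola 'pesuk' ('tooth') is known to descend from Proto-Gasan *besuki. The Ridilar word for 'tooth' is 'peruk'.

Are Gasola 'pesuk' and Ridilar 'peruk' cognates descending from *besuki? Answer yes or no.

Derive the expected Ridilar reflex of *besuki:
Ridilar: start from *besuki.
  rule 1: no change — besuki
  rule 2 (rhotacism): besuki → beruki
  rule 3 (apocope): beruki → beruk
  rule 4 (unconditioned shift): beruk → peruk
  ⇒ Ridilar peruk
Ridilar 'peruk' matches the regular reflex exactly, so the pair is cognate.

yes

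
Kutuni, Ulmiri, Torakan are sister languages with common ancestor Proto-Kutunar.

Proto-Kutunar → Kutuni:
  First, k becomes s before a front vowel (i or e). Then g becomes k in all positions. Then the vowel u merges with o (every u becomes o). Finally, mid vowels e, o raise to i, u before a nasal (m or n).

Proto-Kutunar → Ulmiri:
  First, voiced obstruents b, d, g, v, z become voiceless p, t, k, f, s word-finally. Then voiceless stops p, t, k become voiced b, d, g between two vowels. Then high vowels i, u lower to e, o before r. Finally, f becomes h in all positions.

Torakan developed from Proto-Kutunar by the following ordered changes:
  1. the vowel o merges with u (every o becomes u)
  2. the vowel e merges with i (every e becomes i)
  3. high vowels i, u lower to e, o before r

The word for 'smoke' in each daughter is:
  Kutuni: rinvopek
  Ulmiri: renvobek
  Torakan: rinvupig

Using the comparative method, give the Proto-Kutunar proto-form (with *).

Position 6: Kutuni has p, Ulmiri has b, Torakan has p. Kutuni preserves p here (none of its changes turn any other segment into p), so the proto-segment is *p.
Position 8: Kutuni has k, Ulmiri has k, Torakan has g. Torakan preserves g here (none of its changes turn any other segment into g), so the proto-segment is *g.
Position 5: Kutuni has o, Ulmiri has o, Torakan has u. Taking the neighbouring segments as reconstructed: Kutuni o could go back to *o or *u; Ulmiri o can only go back to *o; Torakan u could go back to *o or *u — the one source consistent with every daughter is *o.
Verify the candidate proto-form against each daughter:
Kutuni: start from *renvopeg.
  rule 1: no change — renvopeg
  rule 2 (unconditioned shift): renvopeg → renvopek
  rule 3: no change — renvopek
  rule 4 (pre-nasal raising): renvopek → rinvopek
  ⇒ Kutuni rinvopek
Ulmiri: *renvopeg
  renvopeg → renvopek   [final devoicing]
  renvopek → renvobek   [intervocalic voicing]
  renvobek (rule 3 does not apply)
  renvobek (rule 4 does not apply)
  giving Ulmiri renvobek.
Torakan: start from *renvopeg.
  rule 1 (vowel merger): renvopeg → renvupeg
  rule 2 (vowel merger): renvupeg → rinvupig
  rule 3: no change — rinvupig
  ⇒ Torakan rinvupig
Only *renvopeg yields all of Kutuni rinvopek, Ulmiri renvobek, Torakan rinvupig.

*renvopeg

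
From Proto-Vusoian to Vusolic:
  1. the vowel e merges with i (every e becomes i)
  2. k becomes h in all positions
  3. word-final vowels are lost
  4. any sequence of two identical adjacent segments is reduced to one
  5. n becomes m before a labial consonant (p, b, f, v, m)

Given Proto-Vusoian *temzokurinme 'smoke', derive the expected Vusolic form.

timzohurimm

Vusolic: *temzokurinme
  temzokurinme → timzokurinmi   [vowel merger]
  timzokurinmi → timzohurinmi   [unconditioned shift]
  timzohurinmi → timzohurinm   [apocope]
  timzohurinm (rule 4 does not apply)
  timzohurinm → timzohurimm   [nasal place assimilation]
  giving Vusolic timzohurimm.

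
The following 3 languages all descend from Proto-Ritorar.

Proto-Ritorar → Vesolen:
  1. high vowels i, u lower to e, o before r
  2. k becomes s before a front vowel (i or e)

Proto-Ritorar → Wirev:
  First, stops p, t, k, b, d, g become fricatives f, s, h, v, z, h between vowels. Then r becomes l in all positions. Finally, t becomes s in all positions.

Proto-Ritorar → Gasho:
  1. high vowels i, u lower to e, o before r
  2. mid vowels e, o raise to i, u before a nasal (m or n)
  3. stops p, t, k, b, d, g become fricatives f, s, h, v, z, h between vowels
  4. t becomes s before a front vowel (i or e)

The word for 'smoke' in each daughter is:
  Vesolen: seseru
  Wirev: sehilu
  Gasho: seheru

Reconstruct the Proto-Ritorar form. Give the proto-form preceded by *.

*sekiru

Position 5: Vesolen has r, Wirev has l, Gasho has r. Vesolen preserves r here (none of its changes turn any other segment into r), so the proto-segment is *r.
Position 3: Vesolen has s, Wirev has h, Gasho has h. Taking the neighbouring segments as reconstructed: Vesolen s could go back to *k or *s; Wirev h could go back to *k or *g or *h; Gasho h could go back to *k or *g or *h — the one source consistent with every daughter is *k.
Position 4: Vesolen has e, Wirev has i, Gasho has e. Wirev preserves i here (none of its changes turn any other segment into i), so the proto-segment is *i.
The remaining positions agree across the daughters. Check the candidate against every language:
Vesolen: *sekiru
  sekiru → sekeru   [pre-rhotic lowering]
  sekeru → seseru   [palatalisation]
  giving Vesolen seseru.
Wirev: *sekiru
  sekiru → sehiru   [intervocalic lenition]
  sehiru → sehilu   [unconditioned shift]
  sehilu (rule 3 does not apply)
  giving Wirev sehilu.
Gasho: *sekiru
  sekiru → sekeru   [pre-rhotic lowering]
  sekeru (rule 2 does not apply)
  sekeru → seheru   [intervocalic lenition]
  seheru (rule 4 does not apply)
  giving Gasho seheru.
No other proto-form is consistent with every reflex, so the reconstruction is *sekiru.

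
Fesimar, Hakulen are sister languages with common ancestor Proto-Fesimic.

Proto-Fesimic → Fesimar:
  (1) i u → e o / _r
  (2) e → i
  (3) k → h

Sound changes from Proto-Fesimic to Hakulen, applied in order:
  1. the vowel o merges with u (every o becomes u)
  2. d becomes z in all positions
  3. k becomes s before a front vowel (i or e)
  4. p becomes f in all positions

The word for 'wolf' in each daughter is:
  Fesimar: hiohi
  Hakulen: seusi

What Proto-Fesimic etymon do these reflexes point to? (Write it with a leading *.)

*keoki

Position 2: Fesimar has i, Hakulen has e. Hakulen preserves e here (none of its changes turn any other segment into e), so the proto-segment is *e.
Position 3: Fesimar has o, Hakulen has u. Taking the neighbouring segments as reconstructed: Fesimar o can only go back to *o; Hakulen u could go back to *o or *u — the one source consistent with every daughter is *o.
Position 4: Fesimar has h, Hakulen has s. Taking the neighbouring segments as reconstructed: Fesimar h could go back to *k or *h; Hakulen s could go back to *k or *s — the one source consistent with every daughter is *k.
Continuing position by position gives *keoki; check it forward:
Fesimar: start from *keoki.
  rule 1: no change — keoki
  rule 2 (vowel merger): keoki → kioki
  rule 3 (unconditioned shift): kioki → hiohi
  ⇒ Fesimar hiohi
Hakulen: *keoki
  keoki → keuki   [vowel merger]
  keuki (rule 2 does not apply)
  keuki → seusi   [palatalisation]
  seusi (rule 4 does not apply)
  giving Hakulen seusi.
*keoki is the unique common source.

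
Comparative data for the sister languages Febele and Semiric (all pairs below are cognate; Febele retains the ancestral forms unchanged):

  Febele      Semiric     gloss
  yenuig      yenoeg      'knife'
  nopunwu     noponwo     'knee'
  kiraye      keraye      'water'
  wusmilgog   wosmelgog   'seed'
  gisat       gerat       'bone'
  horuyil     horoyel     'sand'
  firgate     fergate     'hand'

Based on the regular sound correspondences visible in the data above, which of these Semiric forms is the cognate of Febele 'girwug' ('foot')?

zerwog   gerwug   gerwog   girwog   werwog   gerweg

kiraye ~ keraye, firgate ~ fergate — Febele i corresponds to Semiric e after a consonant, before r.
wusmilgog ~ wosmelgog, horuyil ~ horoyel — Febele u corresponds to Semiric o after a consonant, before a consonant other than r, m, n, p, b, f, v.
Applying these to Febele 'girwug':
  girwug → gerwug   (i→e after a consonant, before r)
  gerwug → gerwog   (u→o after a consonant, before a consonant other than r, m, n, p, b, f, v)
So the Semiric cognate is 'gerwog'.

gerwog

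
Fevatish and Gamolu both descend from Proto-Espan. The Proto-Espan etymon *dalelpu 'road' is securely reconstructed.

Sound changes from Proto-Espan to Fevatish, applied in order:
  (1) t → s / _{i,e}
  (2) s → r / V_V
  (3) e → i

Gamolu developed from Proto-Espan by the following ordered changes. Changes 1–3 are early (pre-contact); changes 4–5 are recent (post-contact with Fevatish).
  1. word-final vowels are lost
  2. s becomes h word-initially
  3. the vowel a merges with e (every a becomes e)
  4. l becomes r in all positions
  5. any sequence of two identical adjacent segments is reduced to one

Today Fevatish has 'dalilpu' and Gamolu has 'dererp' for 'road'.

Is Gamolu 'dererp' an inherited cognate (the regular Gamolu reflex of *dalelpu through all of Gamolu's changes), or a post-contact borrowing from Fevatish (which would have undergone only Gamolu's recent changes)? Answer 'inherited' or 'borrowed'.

inherited

If inherited, *dalelpu would pass through all of Gamolu's changes:
Gamolu: start from *dalelpu.
  rule 1 (apocope): dalelpu → dalelp
  rule 2: no change — dalelp
  rule 3 (vowel merger): dalelp → delelp
  rule 4 (unconditioned shift): delelp → dererp
  rule 5: no change — dererp
  ⇒ Gamolu dererp
If borrowed from Fevatish 'dalilpu' after the early changes, it would undergo only the recent ones:
  rule 4 (unconditioned shift): dalilpu → darirpu
  rule 5 (degemination): no change (darirpu)
  ⇒ as a loan: darirpu
Gamolu 'dererp' matches the inherited outcome exactly, so it is an inherited cognate, not a loan.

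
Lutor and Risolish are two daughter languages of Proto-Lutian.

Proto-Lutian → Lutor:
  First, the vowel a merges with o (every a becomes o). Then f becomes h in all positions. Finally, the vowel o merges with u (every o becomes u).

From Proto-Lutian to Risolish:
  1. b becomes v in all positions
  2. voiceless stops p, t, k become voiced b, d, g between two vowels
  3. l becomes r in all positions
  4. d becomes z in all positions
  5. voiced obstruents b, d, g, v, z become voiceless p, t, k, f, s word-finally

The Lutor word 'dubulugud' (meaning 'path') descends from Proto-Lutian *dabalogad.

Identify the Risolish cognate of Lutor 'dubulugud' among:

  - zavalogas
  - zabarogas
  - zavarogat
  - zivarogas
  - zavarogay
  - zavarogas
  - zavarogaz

zavarogas

Risolish: start from *dabalogad.
  rule 1 (unconditioned shift): dabalogad → davalogad
  rule 2: no change — davalogad
  rule 3 (unconditioned shift): davalogad → davarogad
  rule 4 (unconditioned shift): davarogad → zavarogaz
  rule 5 (final devoicing): zavarogaz → zavarogas
  ⇒ Risolish zavarogas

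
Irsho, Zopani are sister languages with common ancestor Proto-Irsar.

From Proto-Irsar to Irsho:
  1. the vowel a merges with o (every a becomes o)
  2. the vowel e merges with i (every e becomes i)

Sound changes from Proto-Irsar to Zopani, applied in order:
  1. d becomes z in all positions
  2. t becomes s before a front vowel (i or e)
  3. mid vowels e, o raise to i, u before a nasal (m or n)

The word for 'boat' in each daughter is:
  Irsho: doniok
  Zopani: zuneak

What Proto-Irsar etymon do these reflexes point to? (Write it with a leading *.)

Position 2: Irsho has o, Zopani has u. Taking the neighbouring segments as reconstructed: Irsho o could go back to *a or *o; Zopani u could go back to *o or *u — the one source consistent with every daughter is *o.
Position 5: Irsho has o, Zopani has a. Zopani preserves a here (none of its changes turn any other segment into a), so the proto-segment is *a.
Position 1: Irsho has d, Zopani has z. Irsho preserves d here (none of its changes turn any other segment into d), so the proto-segment is *d.
Verify the candidate proto-form against each daughter:
Irsho: *doneak
  doneak → doneok   [vowel merger]
  doneok → doniok   [vowel merger]
  giving Irsho doniok.
Zopani: *doneak
  doneak → zoneak   [unconditioned shift]
  zoneak (rule 2 does not apply)
  zoneak → zuneak   [pre-nasal raising]
  giving Zopani zuneak.
*doneak is the unique common source.

*doneak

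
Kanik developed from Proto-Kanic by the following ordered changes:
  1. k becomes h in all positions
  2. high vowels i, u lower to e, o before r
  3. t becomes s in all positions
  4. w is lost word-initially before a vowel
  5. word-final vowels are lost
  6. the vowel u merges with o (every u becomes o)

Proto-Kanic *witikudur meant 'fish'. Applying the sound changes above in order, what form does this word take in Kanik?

isihodor

Kanik: *witikudur
  witikudur → witihudur   [unconditioned shift]
  witihudur → witihudor   [pre-rhotic lowering]
  witihudor → wisihudor   [unconditioned shift]
  wisihudor → isihudor   [glide loss]
  isihudor (rule 5 does not apply)
  isihudor → isihodor   [vowel merger]
  giving Kanik isihodor.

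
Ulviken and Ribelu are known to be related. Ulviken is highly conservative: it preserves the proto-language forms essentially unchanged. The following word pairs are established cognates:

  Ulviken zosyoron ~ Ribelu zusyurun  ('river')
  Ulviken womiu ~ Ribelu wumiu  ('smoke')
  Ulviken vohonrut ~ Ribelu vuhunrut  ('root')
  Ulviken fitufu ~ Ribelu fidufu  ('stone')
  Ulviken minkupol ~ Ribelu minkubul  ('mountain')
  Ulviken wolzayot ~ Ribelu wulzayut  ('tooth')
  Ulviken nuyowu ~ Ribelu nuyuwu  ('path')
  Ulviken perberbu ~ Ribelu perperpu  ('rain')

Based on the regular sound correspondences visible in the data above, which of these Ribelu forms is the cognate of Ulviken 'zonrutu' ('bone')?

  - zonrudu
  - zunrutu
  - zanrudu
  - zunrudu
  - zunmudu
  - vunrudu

zunrudu

zosyoron ~ zusyurun, vohonrut ~ vuhunrut — Ulviken o corresponds to Ribelu u after a consonant, before a nasal.
fitufu ~ fidufu — Ulviken t corresponds to Ribelu d between vowels (before a back vowel).
Applying these to Ulviken 'zonrutu':
  zonrutu → zunrutu   (o→u after a consonant, before a nasal)
  zunrutu → zunrudu   (t→d between vowels (before a back vowel))
So the Ribelu cognate is 'zunrudu'.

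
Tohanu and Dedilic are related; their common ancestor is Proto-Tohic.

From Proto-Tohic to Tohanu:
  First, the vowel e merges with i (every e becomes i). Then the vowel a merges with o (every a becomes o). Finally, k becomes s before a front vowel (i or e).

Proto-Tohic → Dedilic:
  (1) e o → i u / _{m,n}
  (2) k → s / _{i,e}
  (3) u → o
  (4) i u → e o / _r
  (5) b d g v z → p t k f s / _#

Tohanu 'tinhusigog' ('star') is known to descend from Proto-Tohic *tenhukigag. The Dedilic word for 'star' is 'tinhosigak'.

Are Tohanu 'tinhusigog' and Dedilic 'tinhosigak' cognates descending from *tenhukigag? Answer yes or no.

yes

Derive the expected Dedilic reflex of *tenhukigag:
Dedilic: *tenhukigag > tinhukigag > tinhusigag > tinhosigag > tinhosigak  (by pre-nasal raising, palatalisation, vowel merger, final devoicing)
Dedilic 'tinhosigak' matches the regular reflex exactly, so the pair is cognate.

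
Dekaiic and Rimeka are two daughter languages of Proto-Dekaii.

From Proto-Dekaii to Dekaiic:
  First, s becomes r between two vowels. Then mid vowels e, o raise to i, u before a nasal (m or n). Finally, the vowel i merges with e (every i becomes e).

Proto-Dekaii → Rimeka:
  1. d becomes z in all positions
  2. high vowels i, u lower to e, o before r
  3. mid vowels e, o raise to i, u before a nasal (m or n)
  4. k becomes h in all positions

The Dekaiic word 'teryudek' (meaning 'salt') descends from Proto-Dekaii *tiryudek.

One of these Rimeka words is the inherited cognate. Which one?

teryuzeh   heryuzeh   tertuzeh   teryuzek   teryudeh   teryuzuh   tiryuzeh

teryuzeh

Rimeka: start from *tiryudek.
  rule 1 (unconditioned shift): tiryudek → tiryuzek
  rule 2 (pre-rhotic lowering): tiryuzek → teryuzek
  rule 3: no change — teryuzek
  rule 4 (unconditioned shift): teryuzek → teryuzeh
  ⇒ Rimeka teryuzeh
Among the options, 'teryuzeh' alone shows every Rimeka change applied in order.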